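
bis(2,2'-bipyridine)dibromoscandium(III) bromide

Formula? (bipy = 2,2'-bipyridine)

[Sc(bipy)2Br2]Br

Ligands: 2 bromo (Br, -1), 2 2,2'-bipyridine (bipy, neutral). Ligand charge sum = -2.
With Sc in oxidation state +3, the complex ion is [Sc...]^1+.
Charge balance with bromide (-1) requires 1 complex ion per 1 bromide.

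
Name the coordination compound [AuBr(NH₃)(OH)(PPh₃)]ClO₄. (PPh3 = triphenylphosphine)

The 1 perchlorate counter-ion carries a total charge of -1, so each complex ion is 1+.
Ligand charges: 1×hydroxo (-1 each), 1×ammine (neutral), 1×bromo (-1 each), 1×triphenylphosphine (neutral); total -2. So Au + (-2) = 1+, giving Au = +3.
Ligands are named alphabetically: ammine before bromo before hydroxo before triphenylphosphine.

amminebromohydroxo(triphenylphosphine)gold(III) perchlorate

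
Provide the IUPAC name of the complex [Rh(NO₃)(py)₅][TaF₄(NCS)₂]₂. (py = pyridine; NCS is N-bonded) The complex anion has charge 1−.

Both ions are complex: the cation is named first with the plain metal name, the anion second with the -ate form; each ion's ligands are alphabetised independently.
The complex anion is given as 1−; its ligand charges sum to -6, so Ta = +5.
With 2 anions per cation, the cation must be 2×1 = 2+.
Cation: ligand charges sum to -1; for the ion to be 2+, Rh = +3.

nitratopentakis(pyridine)rhodium(III) tetrafluorodiisothiocyanatotantalate(V)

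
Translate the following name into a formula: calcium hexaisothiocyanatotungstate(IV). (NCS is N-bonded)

Ligands: 6 isothiocyanato (NCS, -1). Ligand charge sum = -6.
Charge balance with calcium (+2) requires 1 complex ion per 1 calcium.

Ca[W(NCS)6]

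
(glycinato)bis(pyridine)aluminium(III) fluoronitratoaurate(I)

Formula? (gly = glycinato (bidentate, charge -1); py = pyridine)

Cation [Al…]: ligand charges -1, Al(III) ⇒ ion charge 2+.
Anion [Au…]: ligand charges -2, Au(I) ⇒ ion charge 1−.
One 2+ cation requires 2 of the 1− anion.

[Al(gly)(py)2][AuF(NO3)]2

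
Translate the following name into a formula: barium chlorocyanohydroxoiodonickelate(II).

Ligands: 1 iodo (I, -1), 1 hydroxo (OH, -1), 1 chloro (Cl, -1), 1 cyano (CN, -1). Ligand charge sum = -4.
Charge balance with barium (+2) requires 1 complex ion per 1 barium.

Ba[NiCl(CN)I(OH)]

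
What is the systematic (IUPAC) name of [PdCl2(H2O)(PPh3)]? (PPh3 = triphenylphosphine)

There is no counter-ion, so the complex is neutral overall.
Ligand charges: 2×chloro (-1 each), 1×aqua (neutral), 1×triphenylphosphine (neutral); total -2. So Pd + (-2) = 0, giving Pd = +2.
Ligands are named alphabetically: aqua before chloro before triphenylphosphine.

aquadichloro(triphenylphosphine)palladium(II)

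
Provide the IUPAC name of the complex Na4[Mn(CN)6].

The 4 sodium counter-ions carry a total charge of +4, so each complex ion is 4−.
Ligand charges: 6×cyano (-1 each); total -6. So Mn + (-6) = 4−, giving Mn = +2.
The complex ion is anionic, so manganese takes the -ate form manganate(II).

sodium hexacyanomanganate(II)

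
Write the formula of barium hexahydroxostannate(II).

Ba2[Sn(OH)6]

Ligands: 6 hydroxo (OH, -1). Ligand charge sum = -6.
With Sn in oxidation state +2, the complex ion is [Sn...]^4−.
Charge balance with barium (+2) requires 1 complex ion per 2 barium.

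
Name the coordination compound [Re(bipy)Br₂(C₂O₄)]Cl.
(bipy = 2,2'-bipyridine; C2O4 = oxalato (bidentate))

The 1 chloride counter-ion carries a total charge of -1, so each complex ion is 1+.
Ligand charges: 2×bromo (-1 each), 1×2,2'-bipyridine (neutral), 1×oxalato (-2 each); total -4. So Re + (-4) = 1+, giving Re = +5.
Ligands are named alphabetically: bipyridine before bromo before oxalato.

(2,2'-bipyridine)dibromooxalatorhenium(V) chloride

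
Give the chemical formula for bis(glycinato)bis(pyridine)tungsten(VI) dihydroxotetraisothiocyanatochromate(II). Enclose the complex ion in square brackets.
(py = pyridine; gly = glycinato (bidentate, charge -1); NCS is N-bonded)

Cation [W…]: ligand charges -2, W(VI) ⇒ ion charge 4+.
Anion [Cr…]: ligand charges -6, Cr(II) ⇒ ion charge 4−.
One 4+ cation balances one 4− anion.

[W(gly)2(py)2][Cr(NCS)4(OH)2]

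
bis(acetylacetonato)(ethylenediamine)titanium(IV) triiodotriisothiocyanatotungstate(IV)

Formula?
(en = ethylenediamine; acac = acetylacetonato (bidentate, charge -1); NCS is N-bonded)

Cation [Ti…]: ligand charges -2, Ti(IV) ⇒ ion charge 2+.
Anion [W…]: ligand charges -6, W(IV) ⇒ ion charge 2−.
One 2+ cation balances one 2− anion.

[Ti(acac)2(en)][WI3(NCS)3]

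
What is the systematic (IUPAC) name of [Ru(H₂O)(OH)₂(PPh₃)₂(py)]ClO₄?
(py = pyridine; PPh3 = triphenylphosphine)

The 1 perchlorate counter-ion carries a total charge of -1, so each complex ion is 1+.
Ligand charges: 1×pyridine (neutral), 2×hydroxo (-1 each), 2×triphenylphosphine (neutral), 1×aqua (neutral); total -2. So Ru + (-2) = 1+, giving Ru = +3.
Ligands are named alphabetically: aqua before hydroxo before pyridine before triphenylphosphine.

aquadihydroxo(pyridine)bis(triphenylphosphine)ruthenium(III) perchlorate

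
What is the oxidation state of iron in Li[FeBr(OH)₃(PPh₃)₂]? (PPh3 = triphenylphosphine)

+3

1 lithium outside the brackets (+1 each) → the complex ion is 1−.
Ligand charges: 1×Br = -1; 2×PPh3 neutral; 3×OH = -3; sum -4.
Fe + (-4) = 1− ⇒ Fe is +3.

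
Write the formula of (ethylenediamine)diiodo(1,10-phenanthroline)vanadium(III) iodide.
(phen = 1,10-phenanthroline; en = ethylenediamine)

[V(en)I2(phen)]I

Ligands: 1 1,10-phenanthroline (phen, neutral), 1 ethylenediamine (en, neutral), 2 iodo (I, -1). Ligand charge sum = -2.
Charge balance with iodide (-1) requires 1 complex ion per 1 iodide.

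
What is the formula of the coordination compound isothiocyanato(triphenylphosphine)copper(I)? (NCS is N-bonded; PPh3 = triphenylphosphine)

Ligands: 1 isothiocyanato (NCS, -1), 1 triphenylphosphine (PPh3, neutral). Ligand charge sum = -1.
With Cu in oxidation state +1, the complex ion is [Cu...].

[Cu(NCS)(PPh3)]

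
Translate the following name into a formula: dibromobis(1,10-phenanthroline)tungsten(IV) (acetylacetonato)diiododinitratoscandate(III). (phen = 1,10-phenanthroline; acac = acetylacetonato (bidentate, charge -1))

Cation [W…]: ligand charges -2, W(IV) ⇒ ion charge 2+.
Anion [Sc…]: ligand charges -5, Sc(III) ⇒ ion charge 2−.
One 2+ cation balances one 2− anion.

[WBr2(phen)2][Sc(acac)I2(NO3)2]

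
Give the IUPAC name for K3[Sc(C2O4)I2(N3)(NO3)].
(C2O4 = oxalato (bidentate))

The 3 potassium counter-ions carry a total charge of +3, so each complex ion is 3−.
Ligand charges: 1×azido (-1 each), 1×nitrato (-1 each), 1×oxalato (-2 each), 2×iodo (-1 each); total -6. So Sc + (-6) = 3−, giving Sc = +3.
The complex ion is anionic, so scandium takes the -ate form scandate(III).

potassium azidodiiodonitratooxalatoscandate(III)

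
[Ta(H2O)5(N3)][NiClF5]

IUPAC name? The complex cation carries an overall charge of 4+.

The complex cation is given as 4+; its ligand charges sum to -1, so Ta = +5.
A 1:1 salt means the anion carries the equal and opposite charge, 4−.
Anion: ligand charges sum to -6; for the ion to be 4−, Ni = +2.

pentaaquaazidotantalum(V) chloropentafluoronickelate(II)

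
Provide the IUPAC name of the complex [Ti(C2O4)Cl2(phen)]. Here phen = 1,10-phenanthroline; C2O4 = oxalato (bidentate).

There is no counter-ion, so the complex is neutral overall.
Ligand charges: 1×1,10-phenanthroline (neutral), 2×chloro (-1 each), 1×oxalato (-2 each); total -4. So Ti + (-4) = 0, giving Ti = +4.
Ligands are named alphabetically: chloro before oxalato before phenanthroline.

dichlorooxalato(1,10-phenanthroline)titanium(IV)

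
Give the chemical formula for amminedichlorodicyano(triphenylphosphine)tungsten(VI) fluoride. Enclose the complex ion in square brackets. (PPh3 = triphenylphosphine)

[WCl2(CN)2(NH3)(PPh3)]F2

Ligands: 1 ammine (NH3, neutral), 2 chloro (Cl, -1), 1 triphenylphosphine (PPh3, neutral), 2 cyano (CN, -1). Ligand charge sum = -4.
With W in oxidation state +6, the complex ion is [W...]^2+.
Charge balance with fluoride (-1) requires 1 complex ion per 2 fluoride.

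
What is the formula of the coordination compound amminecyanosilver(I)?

Ligands: 1 cyano (CN, -1), 1 ammine (NH3, neutral). Ligand charge sum = -1.
With Ag in oxidation state +1, the complex ion is [Ag...].

[Ag(CN)(NH3)]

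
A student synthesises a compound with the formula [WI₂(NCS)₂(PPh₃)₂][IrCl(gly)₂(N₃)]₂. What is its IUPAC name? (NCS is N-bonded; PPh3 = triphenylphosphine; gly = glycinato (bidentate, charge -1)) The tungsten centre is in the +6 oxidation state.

diiododiisothiocyanatobis(triphenylphosphine)tungsten(VI) azidochlorobis(glycinato)iridate(III)

Both ions are complex: the cation is named first with the plain metal name, the anion second with the -ate form; each ion's ligands are alphabetised independently.
W is given as +6; the cation's ligand charges sum to -4, so the complex cation is 2+.
With 2 anions per cation, each anion must be 2/2 = 1−.
Anion: ligand charges sum to -4; for the ion to be 1−, Ir = +3.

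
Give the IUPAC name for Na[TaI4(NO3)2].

sodium tetraiododinitratotantalate(V)

The 1 sodium counter-ion carries a total charge of +1, so each complex ion is 1−.
Ligand charges: 2×nitrato (-1 each), 4×iodo (-1 each); total -6. So Ta + (-6) = 1−, giving Ta = +5.
Ligands are named alphabetically: iodo before nitrato.
The complex ion is anionic, so tantalum takes the -ate form tantalate(V).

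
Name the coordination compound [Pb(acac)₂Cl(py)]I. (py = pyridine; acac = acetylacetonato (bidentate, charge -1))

The 1 iodide counter-ion carries a total charge of -1, so each complex ion is 1+.
Ligand charges: 1×chloro (-1 each), 1×pyridine (neutral), 2×acetylacetonato (-1 each); total -3. So Pb + (-3) = 1+, giving Pb = +4.
Ligands are named alphabetically: acetylacetonato before chloro before pyridine.

bis(acetylacetonato)chloro(pyridine)lead(IV) iodide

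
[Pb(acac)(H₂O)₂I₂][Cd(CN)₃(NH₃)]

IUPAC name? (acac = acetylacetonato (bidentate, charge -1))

(acetylacetonato)diaquadiiodolead(IV) amminetricyanocadmate(II)

Both ions are complex: the cation is named first with the plain metal name, the anion second with the -ate form; each ion's ligands are alphabetised independently.
Cadmium is always +2 in its complexes; the anion's ligand charges sum to -3, so the complex anion is 1−.
A 1:1 salt means the cation carries the equal and opposite charge, 1+.
Cation: ligand charges sum to -3; for the ion to be 1+, Pb = +4.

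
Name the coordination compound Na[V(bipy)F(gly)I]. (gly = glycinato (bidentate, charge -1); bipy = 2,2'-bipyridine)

sodium (2,2'-bipyridine)fluoro(glycinato)iodovanadate(II)

The 1 sodium counter-ion carries a total charge of +1, so each complex ion is 1−.
Ligand charges: 1×iodo (-1 each), 1×glycinato (-1 each), 1×fluoro (-1 each), 1×2,2'-bipyridine (neutral); total -3. So V + (-3) = 1−, giving V = +2.
The complex ion is anionic, so vanadium takes the -ate form vanadate(II).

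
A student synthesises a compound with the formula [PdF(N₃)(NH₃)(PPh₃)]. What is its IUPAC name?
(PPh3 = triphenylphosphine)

ammineazidofluoro(triphenylphosphine)palladium(II)

There is no counter-ion, so the complex is neutral overall.
Ligand charges: 1×ammine (neutral), 1×fluoro (-1 each), 1×triphenylphosphine (neutral), 1×azido (-1 each); total -2. So Pd + (-2) = 0, giving Pd = +2.
Ligands are named alphabetically: ammine before azido before fluoro before triphenylphosphine.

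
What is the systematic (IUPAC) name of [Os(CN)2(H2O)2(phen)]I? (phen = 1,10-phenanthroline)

diaquadicyano(1,10-phenanthroline)osmium(III) iodide

The 1 iodide counter-ion carries a total charge of -1, so each complex ion is 1+.
Ligand charges: 1×1,10-phenanthroline (neutral), 2×aqua (neutral), 2×cyano (-1 each); total -2. So Os + (-2) = 1+, giving Os = +3.
Ligands are named alphabetically: aqua before cyano before phenanthroline.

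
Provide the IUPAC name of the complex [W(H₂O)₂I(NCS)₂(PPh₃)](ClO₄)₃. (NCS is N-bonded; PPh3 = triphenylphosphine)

diaquaiododiisothiocyanato(triphenylphosphine)tungsten(VI) perchlorate

The 3 perchlorate counter-ions carry a total charge of -3, so each complex ion is 3+.
Ligand charges: 1×iodo (-1 each), 2×isothiocyanato (-1 each), 2×aqua (neutral), 1×triphenylphosphine (neutral); total -3. So W + (-3) = 3+, giving W = +6.
Ligands are named alphabetically: aqua before iodo before isothiocyanato before triphenylphosphine.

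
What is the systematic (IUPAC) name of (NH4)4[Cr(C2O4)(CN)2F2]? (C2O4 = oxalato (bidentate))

The 4 ammonium counter-ions carry a total charge of +4, so each complex ion is 4−.
Ligand charges: 1×oxalato (-2 each), 2×fluoro (-1 each), 2×cyano (-1 each); total -6. So Cr + (-6) = 4−, giving Cr = +2.
Ligands are named alphabetically: cyano before fluoro before oxalato.
The complex ion is anionic, so chromium takes the -ate form chromate(II).

ammonium dicyanodifluorooxalatochromate(II)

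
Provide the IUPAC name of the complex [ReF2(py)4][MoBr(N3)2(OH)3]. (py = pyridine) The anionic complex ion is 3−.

difluorotetrakis(pyridine)rhenium(V) diazidobromotrihydroxomolybdate(III)

Both ions are complex: the cation is named first with the plain metal name, the anion second with the -ate form; each ion's ligands are alphabetised independently.
The complex anion is given as 3−; its ligand charges sum to -6, so Mo = +3.
A 1:1 salt means the cation carries the equal and opposite charge, 3+.
Cation: ligand charges sum to -2; for the ion to be 3+, Re = +5.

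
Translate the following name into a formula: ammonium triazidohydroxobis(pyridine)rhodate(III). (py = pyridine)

NH4[Rh(N3)3(OH)(py)2]

Ligands: 3 azido (N3, -1), 2 pyridine (py, neutral), 1 hydroxo (OH, -1). Ligand charge sum = -4.
With Rh in oxidation state +3, the complex ion is [Rh...]^1−.
Charge balance with ammonium (+1) requires 1 complex ion per 1 ammonium.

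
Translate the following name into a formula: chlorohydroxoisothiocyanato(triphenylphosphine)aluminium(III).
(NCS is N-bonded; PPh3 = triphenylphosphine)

[AlCl(NCS)(OH)(PPh3)]

Ligands: 1 isothiocyanato (NCS, -1), 1 triphenylphosphine (PPh3, neutral), 1 hydroxo (OH, -1), 1 chloro (Cl, -1). Ligand charge sum = -3.
With Al in oxidation state +3, the complex ion is [Al...].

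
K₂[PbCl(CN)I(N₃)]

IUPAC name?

The 2 potassium counter-ions carry a total charge of +2, so each complex ion is 2−.
Ligand charges: 1×azido (-1 each), 1×chloro (-1 each), 1×cyano (-1 each), 1×iodo (-1 each); total -4. So Pb + (-4) = 2−, giving Pb = +2.
The complex ion is anionic, so lead takes the -ate form plumbate(II).

potassium azidochlorocyanoiodoplumbate(II)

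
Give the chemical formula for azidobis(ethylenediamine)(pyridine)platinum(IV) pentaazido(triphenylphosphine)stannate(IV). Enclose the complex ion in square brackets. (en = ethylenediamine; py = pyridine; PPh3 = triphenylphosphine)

[Pt(en)2(N3)(py)][Sn(N3)5(PPh3)]3

Cation [Pt…]: ligand charges -1, Pt(IV) ⇒ ion charge 3+.
Anion [Sn…]: ligand charges -5, Sn(IV) ⇒ ion charge 1−.
One 3+ cation requires 3 of the 1− anion.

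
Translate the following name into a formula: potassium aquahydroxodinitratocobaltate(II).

Ligands: 1 hydroxo (OH, -1), 1 aqua (H2O, neutral), 2 nitrato (NO3, -1). Ligand charge sum = -3.
With Co in oxidation state +2, the complex ion is [Co...]^1−.
Charge balance with potassium (+1) requires 1 complex ion per 1 potassium.

K[Co(H2O)(NO3)2(OH)]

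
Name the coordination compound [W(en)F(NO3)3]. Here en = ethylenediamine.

(ethylenediamine)fluorotrinitratotungsten(IV)

There is no counter-ion, so the complex is neutral overall.
Ligand charges: 3×nitrato (-1 each), 1×fluoro (-1 each), 1×ethylenediamine (neutral); total -4. So W + (-4) = 0, giving W = +4.
Ligands are named alphabetically: ethylenediamine before fluoro before nitrato.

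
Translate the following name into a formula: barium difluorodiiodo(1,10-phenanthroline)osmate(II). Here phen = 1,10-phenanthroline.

Ligands: 2 iodo (I, -1), 1 1,10-phenanthroline (phen, neutral), 2 fluoro (F, -1). Ligand charge sum = -4.
With Os in oxidation state +2, the complex ion is [Os...]^2−.
Charge balance with barium (+2) requires 1 complex ion per 1 barium.

Ba[OsF2I2(phen)]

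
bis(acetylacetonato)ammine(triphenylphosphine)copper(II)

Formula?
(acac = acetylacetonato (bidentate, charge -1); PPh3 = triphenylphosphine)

Ligands: 2 acetylacetonato (acac, -1), 1 ammine (NH3, neutral), 1 triphenylphosphine (PPh3, neutral). Ligand charge sum = -2.
With Cu in oxidation state +2, the complex ion is [Cu...].

[Cu(acac)2(NH3)(PPh3)]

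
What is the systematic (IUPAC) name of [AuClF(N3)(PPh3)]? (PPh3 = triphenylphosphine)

There is no counter-ion, so the complex is neutral overall.
Ligand charges: 1×fluoro (-1 each), 1×triphenylphosphine (neutral), 1×azido (-1 each), 1×chloro (-1 each); total -3. So Au + (-3) = 0, giving Au = +3.
Ligands are named alphabetically: azido before chloro before fluoro before triphenylphosphine.

azidochlorofluoro(triphenylphosphine)gold(III)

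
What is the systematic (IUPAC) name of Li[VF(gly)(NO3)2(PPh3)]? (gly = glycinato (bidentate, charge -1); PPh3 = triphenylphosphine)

The 1 lithium counter-ion carries a total charge of +1, so each complex ion is 1−.
Ligand charges: 2×nitrato (-1 each), 1×glycinato (-1 each), 1×triphenylphosphine (neutral), 1×fluoro (-1 each); total -4. So V + (-4) = 1−, giving V = +3.
The complex ion is anionic, so vanadium takes the -ate form vanadate(III).

lithium fluoro(glycinato)dinitrato(triphenylphosphine)vanadate(III)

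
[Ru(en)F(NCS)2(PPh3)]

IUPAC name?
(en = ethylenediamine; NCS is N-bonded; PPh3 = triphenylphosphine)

There is no counter-ion, so the complex is neutral overall.
Ligand charges: 1×ethylenediamine (neutral), 1×fluoro (-1 each), 2×isothiocyanato (-1 each), 1×triphenylphosphine (neutral); total -3. So Ru + (-3) = 0, giving Ru = +3.
Ligands are named alphabetically: ethylenediamine before fluoro before isothiocyanato before triphenylphosphine.

(ethylenediamine)fluorodiisothiocyanato(triphenylphosphine)ruthenium(III)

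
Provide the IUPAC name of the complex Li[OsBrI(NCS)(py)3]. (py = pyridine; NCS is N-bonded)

The 1 lithium counter-ion carries a total charge of +1, so each complex ion is 1−.
Ligand charges: 3×pyridine (neutral), 1×isothiocyanato (-1 each), 1×iodo (-1 each), 1×bromo (-1 each); total -3. So Os + (-3) = 1−, giving Os = +2.
The complex ion is anionic, so osmium takes the -ate form osmate(II).

lithium bromoiodoisothiocyanatotris(pyridine)osmate(II)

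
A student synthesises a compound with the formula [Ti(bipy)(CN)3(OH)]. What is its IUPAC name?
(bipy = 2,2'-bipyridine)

(2,2'-bipyridine)tricyanohydroxotitanium(IV)

There is no counter-ion, so the complex is neutral overall.
Ligand charges: 1×2,2'-bipyridine (neutral), 3×cyano (-1 each), 1×hydroxo (-1 each); total -4. So Ti + (-4) = 0, giving Ti = +4.
Ligands are named alphabetically: bipyridine before cyano before hydroxo.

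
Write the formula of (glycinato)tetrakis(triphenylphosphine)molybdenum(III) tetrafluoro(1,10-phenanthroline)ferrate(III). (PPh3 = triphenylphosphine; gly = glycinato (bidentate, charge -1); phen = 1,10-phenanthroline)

Cation [Mo…]: ligand charges -1, Mo(III) ⇒ ion charge 2+.
Anion [Fe…]: ligand charges -4, Fe(III) ⇒ ion charge 1−.

[Mo(gly)(PPh3)4][FeF4(phen)]2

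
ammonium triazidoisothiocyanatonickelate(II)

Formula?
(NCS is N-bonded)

(NH4)2[Ni(N3)3(NCS)]

Ligands: 3 azido (N3, -1), 1 isothiocyanato (NCS, -1). Ligand charge sum = -4.
Charge balance with ammonium (+1) requires 1 complex ion per 2 ammonium.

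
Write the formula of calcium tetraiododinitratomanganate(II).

Ca2[MnI4(NO3)2]

Ligands: 4 iodo (I, -1), 2 nitrato (NO3, -1). Ligand charge sum = -6.
With Mn in oxidation state +2, the complex ion is [Mn...]^4−.
Charge balance with calcium (+2) requires 1 complex ion per 2 calcium.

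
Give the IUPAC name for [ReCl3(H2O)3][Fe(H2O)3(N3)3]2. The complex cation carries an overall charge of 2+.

triaquatrichlororhenium(V) triaquatriazidoferrate(II)

Both ions are complex: the cation is named first with the plain metal name, the anion second with the -ate form; each ion's ligands are alphabetised independently.
The complex cation is given as 2+; its ligand charges sum to -3, so Re = +5.
With 2 anions per cation, each anion must be 2/2 = 1−.
Anion: ligand charges sum to -3; for the ion to be 1−, Fe = +2.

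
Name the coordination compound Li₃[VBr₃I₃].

lithium tribromotriiodovanadate(III)

The 3 lithium counter-ions carry a total charge of +3, so each complex ion is 3−.
Ligand charges: 3×bromo (-1 each), 3×iodo (-1 each); total -6. So V + (-6) = 3−, giving V = +3.
The complex ion is anionic, so vanadium takes the -ate form vanadate(III).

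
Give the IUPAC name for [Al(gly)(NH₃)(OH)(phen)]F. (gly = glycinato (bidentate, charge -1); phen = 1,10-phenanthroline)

ammine(glycinato)hydroxo(1,10-phenanthroline)aluminium(III) fluoride

The 1 fluoride counter-ion carries a total charge of -1, so each complex ion is 1+.
Ligand charges: 1×glycinato (-1 each), 1×1,10-phenanthroline (neutral), 1×hydroxo (-1 each), 1×ammine (neutral); total -2. So Al + (-2) = 1+, giving Al = +3.
Ligands are named alphabetically: ammine before glycinato before hydroxo before phenanthroline.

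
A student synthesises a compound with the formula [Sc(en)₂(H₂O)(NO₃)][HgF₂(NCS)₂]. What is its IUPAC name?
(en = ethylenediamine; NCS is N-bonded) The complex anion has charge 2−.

Both ions are complex: the cation is named first with the plain metal name, the anion second with the -ate form; each ion's ligands are alphabetised independently.
The complex anion is given as 2−; its ligand charges sum to -4, so Hg = +2.
A 1:1 salt means the cation carries the equal and opposite charge, 2+.
Cation: ligand charges sum to -1; for the ion to be 2+, Sc = +3.

aquabis(ethylenediamine)nitratoscandium(III) difluorodiisothiocyanatomercurate(II)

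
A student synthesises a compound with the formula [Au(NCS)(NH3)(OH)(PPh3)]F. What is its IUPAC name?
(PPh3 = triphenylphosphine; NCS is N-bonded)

amminehydroxoisothiocyanato(triphenylphosphine)gold(III) fluoride

The 1 fluoride counter-ion carries a total charge of -1, so each complex ion is 1+.
Ligand charges: 1×ammine (neutral), 1×triphenylphosphine (neutral), 1×hydroxo (-1 each), 1×isothiocyanato (-1 each); total -2. So Au + (-2) = 1+, giving Au = +3.
Ligands are named alphabetically: ammine before hydroxo before isothiocyanato before triphenylphosphine.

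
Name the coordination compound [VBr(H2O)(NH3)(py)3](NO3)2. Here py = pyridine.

The 2 nitrate counter-ions carry a total charge of -2, so each complex ion is 2+.
Ligand charges: 1×ammine (neutral), 1×aqua (neutral), 3×pyridine (neutral), 1×bromo (-1 each); total -1. So V + (-1) = 2+, giving V = +3.
Ligands are named alphabetically: ammine before aqua before bromo before pyridine.

ammineaquabromotris(pyridine)vanadium(III) nitrate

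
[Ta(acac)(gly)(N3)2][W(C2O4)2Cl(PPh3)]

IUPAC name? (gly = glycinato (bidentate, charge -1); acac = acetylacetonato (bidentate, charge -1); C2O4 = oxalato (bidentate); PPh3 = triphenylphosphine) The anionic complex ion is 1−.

Both ions are complex: the cation is named first with the plain metal name, the anion second with the -ate form; each ion's ligands are alphabetised independently.
The complex anion is given as 1−; its ligand charges sum to -5, so W = +4.
A 1:1 salt means the cation carries the equal and opposite charge, 1+.
Cation: ligand charges sum to -4; for the ion to be 1+, Ta = +5.

(acetylacetonato)diazido(glycinato)tantalum(V) chlorodioxalato(triphenylphosphine)tungstate(IV)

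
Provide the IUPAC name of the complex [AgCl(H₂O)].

There is no counter-ion, so the complex is neutral overall.
Ligand charges: 1×chloro (-1 each), 1×aqua (neutral); total -1. So Ag + (-1) = 0, giving Ag = +1.
Ligands are named alphabetically: aqua before chloro.

aquachlorosilver(I)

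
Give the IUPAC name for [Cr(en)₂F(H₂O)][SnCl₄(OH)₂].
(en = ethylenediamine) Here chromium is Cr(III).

Cr is given as +3; the cation's ligand charges sum to -1, so the complex cation is 2+.
A 1:1 salt means the anion carries the equal and opposite charge, 2−.
Anion: ligand charges sum to -6; for the ion to be 2−, Sn = +4.

aquabis(ethylenediamine)fluorochromium(III) tetrachlorodihydroxostannate(IV)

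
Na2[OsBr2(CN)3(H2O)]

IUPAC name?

The 2 sodium counter-ions carry a total charge of +2, so each complex ion is 2−.
Ligand charges: 3×cyano (-1 each), 2×bromo (-1 each), 1×aqua (neutral); total -5. So Os + (-5) = 2−, giving Os = +3.
Ligands are named alphabetically: aqua before bromo before cyano.
The complex ion is anionic, so osmium takes the -ate form osmate(III).

sodium aquadibromotricyanoosmate(III)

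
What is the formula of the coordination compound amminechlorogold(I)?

[AuCl(NH3)]

Ligands: 1 chloro (Cl, -1), 1 ammine (NH3, neutral). Ligand charge sum = -1.
With Au in oxidation state +1, the complex ion is [Au...].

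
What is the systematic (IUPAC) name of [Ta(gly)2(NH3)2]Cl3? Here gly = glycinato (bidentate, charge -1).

The 3 chloride counter-ions carry a total charge of -3, so each complex ion is 3+.
Ligand charges: 2×glycinato (-1 each), 2×ammine (neutral); total -2. So Ta + (-2) = 3+, giving Ta = +5.
Ligands are named alphabetically: ammine before glycinato.

diamminebis(glycinato)tantalum(V) chloride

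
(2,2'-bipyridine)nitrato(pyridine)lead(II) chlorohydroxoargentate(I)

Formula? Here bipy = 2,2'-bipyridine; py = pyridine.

Cation [Pb…]: ligand charges -1, Pb(II) ⇒ ion charge 1+.
Anion [Ag…]: ligand charges -2, Ag(I) ⇒ ion charge 1−.

[Pb(bipy)(NO3)(py)][AgCl(OH)]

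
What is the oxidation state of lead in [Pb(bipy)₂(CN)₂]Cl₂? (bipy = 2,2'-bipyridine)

2 chloride outside the brackets (-1 each) → the complex ion is 2+.
Ligand charges: 2×bipy neutral; 2×CN = -2; sum -2.
Pb + (-2) = 2+ ⇒ Pb is +4.

+4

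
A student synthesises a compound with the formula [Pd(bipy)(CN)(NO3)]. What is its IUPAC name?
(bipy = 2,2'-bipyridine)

(2,2'-bipyridine)cyanonitratopalladium(II)

There is no counter-ion, so the complex is neutral overall.
Ligand charges: 1×nitrato (-1 each), 1×2,2'-bipyridine (neutral), 1×cyano (-1 each); total -2. So Pd + (-2) = 0, giving Pd = +2.
Ligands are named alphabetically: bipyridine before cyano before nitrato.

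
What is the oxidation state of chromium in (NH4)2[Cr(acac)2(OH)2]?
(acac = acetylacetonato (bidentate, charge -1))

2 ammonium outside the brackets (+1 each) → the complex ion is 2−.
Ligand charges: 2×acac = -2; 2×OH = -2; sum -4.
Cr + (-4) = 2− ⇒ Cr is +2.

+2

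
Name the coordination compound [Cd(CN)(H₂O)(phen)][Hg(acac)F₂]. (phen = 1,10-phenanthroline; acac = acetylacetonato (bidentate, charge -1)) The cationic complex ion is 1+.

Both ions are complex: the cation is named first with the plain metal name, the anion second with the -ate form; each ion's ligands are alphabetised independently.
The complex cation is given as 1+; its ligand charges sum to -1, so Cd = +2.
A 1:1 salt means the anion carries the equal and opposite charge, 1−.
Anion: ligand charges sum to -3; for the ion to be 1−, Hg = +2.

aquacyano(1,10-phenanthroline)cadmium(II) (acetylacetonato)difluoromercurate(II)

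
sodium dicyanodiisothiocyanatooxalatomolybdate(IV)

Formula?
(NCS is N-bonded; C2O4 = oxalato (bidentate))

Ligands: 2 cyano (CN, -1), 2 isothiocyanato (NCS, -1), 1 oxalato (C2O4, -2). Ligand charge sum = -6.
With Mo in oxidation state +4, the complex ion is [Mo...]^2−.
Charge balance with sodium (+1) requires 1 complex ion per 2 sodium.

Na2[Mo(C2O4)(CN)2(NCS)2]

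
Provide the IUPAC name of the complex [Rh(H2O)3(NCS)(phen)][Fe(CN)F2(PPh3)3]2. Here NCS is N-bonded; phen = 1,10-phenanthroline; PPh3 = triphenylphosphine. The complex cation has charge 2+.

Both ions are complex: the cation is named first with the plain metal name, the anion second with the -ate form; each ion's ligands are alphabetised independently.
The complex cation is given as 2+; its ligand charges sum to -1, so Rh = +3.
With 2 anions per cation, each anion must be 2/2 = 1−.
Anion: ligand charges sum to -3; for the ion to be 1−, Fe = +2.

triaquaisothiocyanato(1,10-phenanthroline)rhodium(III) cyanodifluorotris(triphenylphosphine)ferrate(II)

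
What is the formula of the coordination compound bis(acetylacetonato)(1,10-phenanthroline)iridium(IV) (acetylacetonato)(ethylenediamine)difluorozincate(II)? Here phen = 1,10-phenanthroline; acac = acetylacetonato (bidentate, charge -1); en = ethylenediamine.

[Ir(acac)2(phen)][Zn(acac)(en)F2]2

Cation [Ir…]: ligand charges -2, Ir(IV) ⇒ ion charge 2+.
Anion [Zn…]: ligand charges -3, Zn(II) ⇒ ion charge 1−.
One 2+ cation requires 2 of the 1− anion.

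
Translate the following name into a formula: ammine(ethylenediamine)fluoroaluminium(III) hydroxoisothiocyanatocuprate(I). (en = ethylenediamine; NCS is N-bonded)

[Al(en)F(NH3)][Cu(NCS)(OH)]2

Cation [Al…]: ligand charges -1, Al(III) ⇒ ion charge 2+.
Anion [Cu…]: ligand charges -2, Cu(I) ⇒ ion charge 1−.
One 2+ cation requires 2 of the 1− anion.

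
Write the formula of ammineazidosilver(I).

Ligands: 1 azido (N3, -1), 1 ammine (NH3, neutral). Ligand charge sum = -1.
With Ag in oxidation state +1, the complex ion is [Ag...].

[Ag(N3)(NH3)]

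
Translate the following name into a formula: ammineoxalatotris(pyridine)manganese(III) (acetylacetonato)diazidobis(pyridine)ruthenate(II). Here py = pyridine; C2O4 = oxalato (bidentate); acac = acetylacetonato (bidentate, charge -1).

[Mn(C2O4)(NH3)(py)3][Ru(acac)(N3)2(py)2]

Cation [Mn…]: ligand charges -2, Mn(III) ⇒ ion charge 1+.
Anion [Ru…]: ligand charges -3, Ru(II) ⇒ ion charge 1−.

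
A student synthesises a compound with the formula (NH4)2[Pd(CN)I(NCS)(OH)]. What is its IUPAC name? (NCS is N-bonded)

The 2 ammonium counter-ions carry a total charge of +2, so each complex ion is 2−.
Ligand charges: 1×iodo (-1 each), 1×isothiocyanato (-1 each), 1×cyano (-1 each), 1×hydroxo (-1 each); total -4. So Pd + (-4) = 2−, giving Pd = +2.
Ligands are named alphabetically: cyano before hydroxo before iodo before isothiocyanato.
The complex ion is anionic, so palladium takes the -ate form palladate(II).

ammonium cyanohydroxoiodoisothiocyanatopalladate(II)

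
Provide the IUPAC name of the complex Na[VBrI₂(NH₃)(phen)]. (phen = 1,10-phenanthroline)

The 1 sodium counter-ion carries a total charge of +1, so each complex ion is 1−.
Ligand charges: 2×iodo (-1 each), 1×1,10-phenanthroline (neutral), 1×bromo (-1 each), 1×ammine (neutral); total -3. So V + (-3) = 1−, giving V = +2.
Ligands are named alphabetically: ammine before bromo before iodo before phenanthroline.
The complex ion is anionic, so vanadium takes the -ate form vanadate(II).

sodium amminebromodiiodo(1,10-phenanthroline)vanadate(II)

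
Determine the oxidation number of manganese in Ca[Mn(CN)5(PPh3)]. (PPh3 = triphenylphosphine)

1 calcium outside the brackets (+2 each) → the complex ion is 2−.
Ligand charges: 5×CN = -5; 1×PPh3 neutral; sum -5.
Mn + (-5) = 2− ⇒ Mn is +3.

+3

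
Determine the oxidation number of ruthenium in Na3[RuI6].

+3

3 sodium outside the brackets (+1 each) → the complex ion is 3−.
Ligand charges: 6×I = -6; sum -6.
Ru + (-6) = 3− ⇒ Ru is +3.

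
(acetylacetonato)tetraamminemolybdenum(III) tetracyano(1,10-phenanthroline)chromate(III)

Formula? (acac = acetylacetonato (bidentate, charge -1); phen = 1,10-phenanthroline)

[Mo(acac)(NH3)4][Cr(CN)4(phen)]2

Cation [Mo…]: ligand charges -1, Mo(III) ⇒ ion charge 2+.
Anion [Cr…]: ligand charges -4, Cr(III) ⇒ ion charge 1−.
One 2+ cation requires 2 of the 1− anion.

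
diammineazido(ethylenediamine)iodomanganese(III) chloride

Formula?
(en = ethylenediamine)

[Mn(en)I(N3)(NH3)2]Cl

Ligands: 2 ammine (NH3, neutral), 1 iodo (I, -1), 1 azido (N3, -1), 1 ethylenediamine (en, neutral). Ligand charge sum = -2.
With Mn in oxidation state +3, the complex ion is [Mn...]^1+.
Charge balance with chloride (-1) requires 1 complex ion per 1 chloride.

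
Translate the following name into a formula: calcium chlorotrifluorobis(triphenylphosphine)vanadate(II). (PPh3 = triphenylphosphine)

Ca[VClF3(PPh3)2]

Ligands: 2 triphenylphosphine (PPh3, neutral), 1 chloro (Cl, -1), 3 fluoro (F, -1). Ligand charge sum = -4.
Charge balance with calcium (+2) requires 1 complex ion per 1 calcium.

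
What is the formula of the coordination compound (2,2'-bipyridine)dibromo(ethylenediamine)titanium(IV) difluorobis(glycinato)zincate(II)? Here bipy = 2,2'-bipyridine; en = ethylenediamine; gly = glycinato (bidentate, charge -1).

[Ti(bipy)Br2(en)][ZnF2(gly)2]

Cation [Ti…]: ligand charges -2, Ti(IV) ⇒ ion charge 2+.
Anion [Zn…]: ligand charges -4, Zn(II) ⇒ ion charge 2−.
One 2+ cation balances one 2− anion.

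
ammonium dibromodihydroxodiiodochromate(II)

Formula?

Ligands: 2 hydroxo (OH, -1), 2 iodo (I, -1), 2 bromo (Br, -1). Ligand charge sum = -6.
With Cr in oxidation state +2, the complex ion is [Cr...]^4−.
Charge balance with ammonium (+1) requires 1 complex ion per 4 ammonium.

(NH4)4[CrBr2I2(OH)2]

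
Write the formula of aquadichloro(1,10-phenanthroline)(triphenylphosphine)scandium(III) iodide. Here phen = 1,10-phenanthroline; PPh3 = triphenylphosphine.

Ligands: 1 aqua (H2O, neutral), 1 1,10-phenanthroline (phen, neutral), 1 triphenylphosphine (PPh3, neutral), 2 chloro (Cl, -1). Ligand charge sum = -2.
With Sc in oxidation state +3, the complex ion is [Sc...]^1+.
Charge balance with iodide (-1) requires 1 complex ion per 1 iodide.

[ScCl2(H2O)(phen)(PPh3)]I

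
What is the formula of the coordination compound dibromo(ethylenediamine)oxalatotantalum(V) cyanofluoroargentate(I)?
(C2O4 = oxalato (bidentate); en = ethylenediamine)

Cation [Ta…]: ligand charges -4, Ta(V) ⇒ ion charge 1+.
Anion [Ag…]: ligand charges -2, Ag(I) ⇒ ion charge 1−.

[TaBr2(C2O4)(en)][Ag(CN)F]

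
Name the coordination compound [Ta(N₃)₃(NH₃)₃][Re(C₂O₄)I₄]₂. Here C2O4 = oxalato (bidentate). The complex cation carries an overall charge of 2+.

triamminetriazidotantalum(V) tetraiodooxalatorhenate(V)

The complex cation is given as 2+; its ligand charges sum to -3, so Ta = +5.
With 2 anions per cation, each anion must be 2/2 = 1−.
Anion: ligand charges sum to -6; for the ion to be 1−, Re = +5.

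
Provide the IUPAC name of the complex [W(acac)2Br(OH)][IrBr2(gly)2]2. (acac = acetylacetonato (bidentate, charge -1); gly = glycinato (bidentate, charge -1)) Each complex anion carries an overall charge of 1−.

bis(acetylacetonato)bromohydroxotungsten(VI) dibromobis(glycinato)iridate(III)

The complex anion is given as 1−; its ligand charges sum to -4, so Ir = +3.
With 2 anions per cation, the cation must be 2×1 = 2+.
Cation: ligand charges sum to -4; for the ion to be 2+, W = +6.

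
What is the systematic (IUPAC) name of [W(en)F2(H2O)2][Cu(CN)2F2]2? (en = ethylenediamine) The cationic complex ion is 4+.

Both ions are complex: the cation is named first with the plain metal name, the anion second with the -ate form; each ion's ligands are alphabetised independently.
The complex cation is given as 4+; its ligand charges sum to -2, so W = +6.
With 2 anions per cation, each anion must be 4/2 = 2−.
Anion: ligand charges sum to -4; for the ion to be 2−, Cu = +2.

diaqua(ethylenediamine)difluorotungsten(VI) dicyanodifluorocuprate(II)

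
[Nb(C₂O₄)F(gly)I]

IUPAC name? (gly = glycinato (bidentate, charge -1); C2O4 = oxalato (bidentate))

There is no counter-ion, so the complex is neutral overall.
Ligand charges: 1×iodo (-1 each), 1×fluoro (-1 each), 1×glycinato (-1 each), 1×oxalato (-2 each); total -5. So Nb + (-5) = 0, giving Nb = +5.
Ligands are named alphabetically: fluoro before glycinato before iodo before oxalato.

fluoro(glycinato)iodooxalatoniobium(V)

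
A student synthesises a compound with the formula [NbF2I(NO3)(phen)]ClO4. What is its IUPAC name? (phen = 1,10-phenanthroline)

difluoroiodonitrato(1,10-phenanthroline)niobium(V) perchlorate

The 1 perchlorate counter-ion carries a total charge of -1, so each complex ion is 1+.
Ligand charges: 2×fluoro (-1 each), 1×nitrato (-1 each), 1×1,10-phenanthroline (neutral), 1×iodo (-1 each); total -4. So Nb + (-4) = 1+, giving Nb = +5.
Ligands are named alphabetically: fluoro before iodo before nitrato before phenanthroline.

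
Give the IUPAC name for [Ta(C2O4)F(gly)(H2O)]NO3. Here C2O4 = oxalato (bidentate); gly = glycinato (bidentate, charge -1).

The 1 nitrate counter-ion carries a total charge of -1, so each complex ion is 1+.
Ligand charges: 1×oxalato (-2 each), 1×fluoro (-1 each), 1×glycinato (-1 each), 1×aqua (neutral); total -4. So Ta + (-4) = 1+, giving Ta = +5.
Ligands are named alphabetically: aqua before fluoro before glycinato before oxalato.

aquafluoro(glycinato)oxalatotantalum(V) nitrate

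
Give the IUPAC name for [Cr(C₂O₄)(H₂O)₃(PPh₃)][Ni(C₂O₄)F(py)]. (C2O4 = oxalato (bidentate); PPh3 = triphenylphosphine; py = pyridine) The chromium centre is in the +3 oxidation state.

Cr is given as +3; the cation's ligand charges sum to -2, so the complex cation is 1+.
A 1:1 salt means the anion carries the equal and opposite charge, 1−.
Anion: ligand charges sum to -3; for the ion to be 1−, Ni = +2.

triaquaoxalato(triphenylphosphine)chromium(III) fluorooxalato(pyridine)nickelate(II)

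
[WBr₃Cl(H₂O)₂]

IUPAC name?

There is no counter-ion, so the complex is neutral overall.
Ligand charges: 3×bromo (-1 each), 2×aqua (neutral), 1×chloro (-1 each); total -4. So W + (-4) = 0, giving W = +4.
Ligands are named alphabetically: aqua before bromo before chloro.

diaquatribromochlorotungsten(IV)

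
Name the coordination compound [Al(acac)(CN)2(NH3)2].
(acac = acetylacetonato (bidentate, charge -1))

There is no counter-ion, so the complex is neutral overall.
Ligand charges: 2×ammine (neutral), 1×acetylacetonato (-1 each), 2×cyano (-1 each); total -3. So Al + (-3) = 0, giving Al = +3.
Ligands are named alphabetically: acetylacetonato before ammine before cyano.

(acetylacetonato)diamminedicyanoaluminium(III)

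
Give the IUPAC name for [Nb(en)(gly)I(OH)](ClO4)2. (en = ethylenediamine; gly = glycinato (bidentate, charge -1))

The 2 perchlorate counter-ions carry a total charge of -2, so each complex ion is 2+.
Ligand charges: 1×ethylenediamine (neutral), 1×hydroxo (-1 each), 1×glycinato (-1 each), 1×iodo (-1 each); total -3. So Nb + (-3) = 2+, giving Nb = +5.
Ligands are named alphabetically: ethylenediamine before glycinato before hydroxo before iodo.

(ethylenediamine)(glycinato)hydroxoiodoniobium(V) perchlorate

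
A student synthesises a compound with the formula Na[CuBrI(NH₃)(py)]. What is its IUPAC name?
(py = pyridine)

The 1 sodium counter-ion carries a total charge of +1, so each complex ion is 1−.
Ligand charges: 1×bromo (-1 each), 1×ammine (neutral), 1×iodo (-1 each), 1×pyridine (neutral); total -2. So Cu + (-2) = 1−, giving Cu = +1.
The complex ion is anionic, so copper takes the -ate form cuprate(I).

sodium amminebromoiodo(pyridine)cuprate(I)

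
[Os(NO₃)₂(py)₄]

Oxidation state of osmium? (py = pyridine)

No counter-ion: the bracketed complex is neutral.
Ligand charges: 2×NO3 = -2; 4×py neutral; sum -2.
Os + (-2) = 0 ⇒ Os is +2.

+2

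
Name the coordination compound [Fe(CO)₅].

pentacarbonyliron(0)

There is no counter-ion, so the complex is neutral overall.
Ligand charges: 5×carbonyl (neutral); total 0. So Fe + (0) = 0, giving Fe = 0.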